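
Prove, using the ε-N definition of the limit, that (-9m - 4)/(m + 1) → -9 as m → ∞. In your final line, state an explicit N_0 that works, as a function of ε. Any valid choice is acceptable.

Fix ε > 0. For m ≥ 1, |(-9m - 4)/(m + 1) + 9| = |5|/((m + 1)) = 5/((m + 1)).
Since m + 1 ≥ m for m ≥ 1, this is ≤ 5/(m) = 5/m.
So |(-9m - 4)/(m + 1) + 9| < ε whenever m > 5/ε.
Take N_0 = 5/ε. If m > N_0 then |(-9m - 4)/(m + 1) + 9| ≤ 5/m < ε.

N_0 = 5/ε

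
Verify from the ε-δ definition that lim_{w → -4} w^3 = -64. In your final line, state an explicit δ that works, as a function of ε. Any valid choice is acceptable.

Let ε > 0 be given. We seek δ > 0 with 0 < |w + 4| < δ ⇒ |w^3 + 64| < ε.
Factor: w^3 + 64 = (w + 4)(w^2 - 4w + 16), so |w^3 + 64| = |w + 4|·|w^2 - 4w + 16|.
Restrict δ ≤ 1. Then |w + 4| < 1 gives |w| < 5, so by the triangle inequality |w^2 - 4w + 16| ≤ 5^2 + 4·5 + 16 = 61.
Hence |w^3 + 64| ≤ 61|w + 4|, which is < ε once |w + 4| < ε/61.
Take δ = min(1, ε/61). If 0 < |w + 4| < δ then both bounds hold and |w^3 + 64| ≤ 61|w + 4| < 61·(ε/61) = ε.

δ = min(1, ε/61)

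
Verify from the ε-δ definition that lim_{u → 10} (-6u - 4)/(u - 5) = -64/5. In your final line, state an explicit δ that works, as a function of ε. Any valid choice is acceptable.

δ = min(5/2, (25/68)ε)

Fix ε > 0. We want δ > 0 with 0 < |u − 10| < δ ⇒ |(-6u - 4)/(u - 5) + 64/5| < ε.
Combining over a common denominator, (-6u - 4)/(u - 5) + 64/5 = [(-6u - 4)·5 − (-64)·(u - 5)] / [5·(u - 5)] = 34(u − 10) / (5(u - 5)).
So |(-6u - 4)/(u - 5) + 64/5| = 34|u − 10| / (5·|u − 5|).
Restrict δ ≤ 5/2. Then |u − 10| < 5/2 gives |u − 5| = |(u − 10) + 5| ≥ 5 − 5/2 = 5/2.
Hence |(-6u - 4)/(u - 5) + 64/5| < 34|u − 10|/(5·(5/2)) = (68/25)|u − 10|, which is < ε once |u − 10| < (25/68)ε.
Take δ = min(5/2, (25/68)ε). Then 0 < |u − 10| < δ forces both bounds, so |(-6u - 4)/(u - 5) + 64/5| < ε.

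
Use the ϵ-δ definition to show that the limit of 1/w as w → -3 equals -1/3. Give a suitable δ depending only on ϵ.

δ = min(3/2, (9/2)ϵ)

Let ϵ > 0. We seek δ > 0 such that 0 < |w + 3| < δ implies |1/w + 1/3| < ϵ.
|1/w + 1/3| = |-3 − w|/(3·|w|) = |w + 3|/(3|w|).
Require δ ≤ 3/2 so that |w| > 3 − 3/2 = 3/2, hence 3|w| > 9/2.
Then |1/w + 1/3| < |w + 3|/(9/2), which is < ϵ when |w + 3| < (9/2)ϵ.
Take δ = min(3/2, (9/2)ϵ). Then 0 < |w + 3| < δ gives both |w + 3| < 3/2 and |w + 3| < (9/2)ϵ, so |1/w + 1/3| < ϵ.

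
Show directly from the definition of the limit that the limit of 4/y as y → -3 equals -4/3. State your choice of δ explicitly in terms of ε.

Let ε > 0 be given. We seek δ > 0 such that 0 < |y + 3| < δ implies |4/y + 4/3| < ε.
|4/y + 4/3| = 4·|-3 − y|/(3·|y|) = 4|y + 3|/(3|y|).
Restrict δ ≤ 3/2. Then |y + 3| < 3/2 gives |y| > 3/2, so 3|y| > 9/2.
Then |4/y + 4/3| < 4|y + 3|/(9/2), which is < ε when |y + 3| < (9/8)ε.
Take δ = min(3/2, (9/8)ε). Then 0 < |y + 3| < δ gives both |y + 3| < 3/2 and |y + 3| < (9/8)ε, so |4/y + 4/3| < ε.

δ = min(3/2, (9/8)ε)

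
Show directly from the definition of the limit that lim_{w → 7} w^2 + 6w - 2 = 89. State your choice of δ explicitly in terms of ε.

Let ε > 0. We want δ > 0 such that 0 < |w − 7| < δ implies |(w^2 + 6w - 2) − 89| < ε.
(w^2 + 6w - 2) − 89 = w^2 + 6w - 91 = (w − 7)(w + 13).
So |(w^2 + 6w - 2) − 89| = |w − 7|·|w + 13|.
Require δ ≤ 2. Then |w − 7| < 2 gives |w| < 9, and by the triangle inequality |w + 13| ≤ 9 + 13 = 22.
Hence |(w^2 + 6w - 2) − 89| ≤ 22|w − 7| < ε provided |w − 7| < ε/22.
Choosing δ = min(2, ε/22) ensures both conditions, hence |(w^2 + 6w - 2) − 89| < ε.

δ = min(2, ε/22)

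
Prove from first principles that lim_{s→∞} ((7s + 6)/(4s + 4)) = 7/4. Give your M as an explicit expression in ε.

Let ε > 0 be given. We seek M > 0 such that s > M implies |(7s + 6)/(4s + 4) − (7/4)| < ε.
(7s + 6)/(4s + 4) − (7/4) = (4(7s + 6) − 7(4s + 4)) / (4(4s + 4)) = -4/(4(4s + 4)).
For s > 0 we have 4s + 4 > 4s, so |(7s + 6)/(4s + 4) − (7/4)| = 4/(4(4s + 4)) < 4/(4·4s) = (1/4)/s.
Thus |(7s + 6)/(4s + 4) − (7/4)| < ε whenever s > (1/4)/ε.
Take M = (1/4)/ε. If s > M then |(7s + 6)/(4s + 4) − (7/4)| < (1/4)/s < ε.

M = (1/4)/ε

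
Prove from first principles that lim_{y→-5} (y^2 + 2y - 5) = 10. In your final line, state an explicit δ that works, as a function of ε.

δ = min(1, ε/9)

Suppose ε > 0. We want δ > 0 such that 0 < |y + 5| < δ implies |(y^2 + 2y - 5) − 10| < ε.
(y^2 + 2y - 5) − 10 = y^2 + 2y - 15 = (y + 5)(y - 3).
So |(y^2 + 2y - 5) − 10| = |y + 5|·|y - 3|.
Require δ ≤ 1. Then |y + 5| < 1 gives |y| < 6, and by the triangle inequality |y - 3| ≤ 6 + 3 = 9.
Hence |(y^2 + 2y - 5) − 10| ≤ 9|y + 5| < ε provided |y + 5| < ε/9.
Choosing δ = min(1, ε/9) ensures both conditions, hence |(y^2 + 2y - 5) − 10| < ε.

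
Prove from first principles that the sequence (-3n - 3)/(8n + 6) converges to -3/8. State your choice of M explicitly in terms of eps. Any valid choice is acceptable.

M = (3/32)/eps

Fix eps > 0. For n ≥ 1, |(-3n - 3)/(8n + 6) + 3/8| = |-6|/(8(8n + 6)) = 6/(8(8n + 6)).
Since 8n + 6 ≥ 8n for n ≥ 1, this is ≤ 6/(8·8n) = (3/32)/n.
So |(-3n - 3)/(8n + 6) + 3/8| < eps whenever n > (3/32)/eps.
Take M = (3/32)/eps. If n > M then |(-3n - 3)/(8n + 6) + 3/8| ≤ (3/32)/n < eps.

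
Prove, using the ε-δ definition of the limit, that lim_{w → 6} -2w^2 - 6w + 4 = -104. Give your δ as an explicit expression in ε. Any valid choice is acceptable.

δ = min(1, ε/32)

Fix ε > 0. We want δ > 0 such that 0 < |w − 6| < δ implies |(-2w^2 - 6w + 4) + 104| < ε.
(-2w^2 - 6w + 4) + 104 = -2w^2 - 6w + 108 = (w − 6)(-2w - 18).
So |(-2w^2 - 6w + 4) + 104| = |w − 6|·|-2w - 18|.
Assume first that |w − 6| < 1, so |w| < 7. Then |-2w - 18| ≤ 2·7 + 18 = 32.
Hence |(-2w^2 - 6w + 4) + 104| ≤ 32|w − 6| < ε provided |w − 6| < ε/32.
Take δ = min(1, ε/32). Then 0 < |w − 6| < δ gives both |w − 6| < 1 and |w − 6| < ε/32, so |(-2w^2 - 6w + 4) + 104| < ε.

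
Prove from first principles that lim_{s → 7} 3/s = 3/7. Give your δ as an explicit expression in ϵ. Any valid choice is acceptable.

Let ϵ > 0 be given. We seek δ > 0 such that 0 < |s − 7| < δ implies |3/s − (3/7)| < ϵ.
|3/s − (3/7)| = 3·|7 − s|/(7·|s|) = 3|s − 7|/(7|s|).
Restrict δ ≤ 7/2. Then |s − 7| < 7/2 gives |s| > 7/2, so 7|s| > 49/2.
Then |3/s − (3/7)| < 3|s − 7|/(49/2), which is < ϵ when |s − 7| < (49/6)ϵ.
Take δ = min(7/2, (49/6)ϵ). Then 0 < |s − 7| < δ gives both |s − 7| < 7/2 and |s − 7| < (49/6)ϵ, so |3/s − (3/7)| < ϵ.

δ = min(7/2, (49/6)ϵ)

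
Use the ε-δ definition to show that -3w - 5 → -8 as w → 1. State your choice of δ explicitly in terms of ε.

δ = ε/3

Let ε > 0. We need δ > 0 so that 0 < |w − 1| < δ implies |(-3w - 5) + 8| < ε.
|(-3w - 5) + 8| = |-3w + 3| = 3|w − 1|.
Thus it suffices that |w − 1| < ε/3.
Take δ = ε/3. If 0 < |w − 1| < δ then |(-3w - 5) + 8| = 3|w − 1| < 3·(ε/3) = ε.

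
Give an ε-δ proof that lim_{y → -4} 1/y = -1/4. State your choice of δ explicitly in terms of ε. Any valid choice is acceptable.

δ = min(2, 8ε)

Let ε > 0. We seek δ > 0 such that 0 < |y + 4| < δ implies |1/y + 1/4| < ε.
|1/y + 1/4| = |-4 − y|/(4·|y|) = |y + 4|/(4|y|).
Restrict δ ≤ 2. Then |y + 4| < 2 gives |y| > 2, so 4|y| > 8.
Then |1/y + 1/4| < |y + 4|/8, which is < ε when |y + 4| < 8ε.
Take δ = min(2, 8ε). Then 0 < |y + 4| < δ gives both |y + 4| < 2 and |y + 4| < 8ε, so |1/y + 1/4| < ε.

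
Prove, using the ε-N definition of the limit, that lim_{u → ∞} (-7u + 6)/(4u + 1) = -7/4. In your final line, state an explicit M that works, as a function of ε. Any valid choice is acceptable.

Fix ε > 0. We seek M > 0 such that u > M implies |(-7u + 6)/(4u + 1) + 7/4| < ε.
(-7u + 6)/(4u + 1) + 7/4 = (4(-7u + 6) − (-7)(4u + 1)) / (4(4u + 1)) = 31/(4(4u + 1)).
For u > 0 we have 4u + 1 > 4u, so |(-7u + 6)/(4u + 1) + 7/4| = 31/(4(4u + 1)) < 31/(4·4u) = (31/16)/u.
Thus |(-7u + 6)/(4u + 1) + 7/4| < ε whenever u > (31/16)/ε.
Take M = (31/16)/ε. If u > M then |(-7u + 6)/(4u + 1) + 7/4| < (31/16)/u < ε.

M = (31/16)/ε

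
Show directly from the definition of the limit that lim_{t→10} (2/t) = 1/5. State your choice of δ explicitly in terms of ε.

δ = min(5, 25ε)

Let ε > 0 be given. We seek δ > 0 such that 0 < |t − 10| < δ implies |2/t − (1/5)| < ε.
|2/t − (1/5)| = 2·|10 − t|/(10·|t|) = 2|t − 10|/(10|t|).
Restrict δ ≤ 5. Then |t − 10| < 5 gives |t| > 5, so 10|t| > 50.
Then |2/t − (1/5)| < 2|t − 10|/50, which is < ε when |t − 10| < 25ε.
Take δ = min(5, 25ε). Then 0 < |t − 10| < δ gives both |t − 10| < 5 and |t − 10| < 25ε, so |2/t − (1/5)| < ε.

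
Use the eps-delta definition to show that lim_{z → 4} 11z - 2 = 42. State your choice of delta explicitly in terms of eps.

Suppose eps > 0. We need delta > 0 so that 0 < |z − 4| < delta implies |(11z - 2) − 42| < eps.
|(11z - 2) − 42| = |11z - 44| = 11|z − 4|.
Thus it suffices that |z − 4| < eps/11.
Take delta = eps/11. If 0 < |z − 4| < delta then |(11z - 2) − 42| = 11|z − 4| < 11·(eps/11) = eps.

delta = eps/11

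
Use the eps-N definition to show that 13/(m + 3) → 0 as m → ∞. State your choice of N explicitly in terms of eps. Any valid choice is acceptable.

Let eps > 0. For m ≥ 1, |13/(m + 3) − 0| = 13/(m + 3) ≤ 13/m.
We need 13/m < eps, i.e. m > 13/eps.
Take N = 13/eps. If m > N then |13/(m + 3)| ≤ 13/m < eps.

N = 13/eps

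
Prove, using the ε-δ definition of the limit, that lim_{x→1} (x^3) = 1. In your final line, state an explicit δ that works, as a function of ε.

δ = min(2, ε/13)

Let ε > 0. We seek δ > 0 with 0 < |x − 1| < δ ⇒ |x^3 − 1| < ε.
Factor: x^3 − 1 = (x − 1)(x^2 + x + 1), so |x^3 − 1| = |x − 1|·|x^2 + x + 1|.
Impose δ ≤ 2 so that |x| < 3; then |x^2 + x + 1| ≤ 13.
Hence |x^3 − 1| ≤ 13|x − 1|, which is < ε once |x − 1| < ε/13.
Take δ = min(2, ε/13). If 0 < |x − 1| < δ then both bounds hold and |x^3 − 1| ≤ 13|x − 1| < 13·(ε/13) = ε.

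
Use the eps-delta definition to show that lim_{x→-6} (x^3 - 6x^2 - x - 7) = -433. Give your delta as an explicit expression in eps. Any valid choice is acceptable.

delta = min(1, eps/204)

Let eps > 0 be given. We want delta > 0 such that 0 < |x + 6| < delta implies |(x^3 - 6x^2 - x - 7) + 433| < eps.
(x^3 - 6x^2 - x - 7) + 433 = x^3 - 6x^2 - x + 426 = (x + 6)(x^2 - 12x + 71).
So |(x^3 - 6x^2 - x - 7) + 433| = |x + 6|·|x^2 - 12x + 71|.
Require delta ≤ 1. Then |x + 6| < 1 gives |x| < 7, and by the triangle inequality |x^2 - 12x + 71| ≤ 7^2 + 12·7 + 71 = 204.
Hence |(x^3 - 6x^2 - x - 7) + 433| ≤ 204|x + 6| < eps provided |x + 6| < eps/204.
Take delta = min(1, eps/204). Then 0 < |x + 6| < delta gives both |x + 6| < 1 and |x + 6| < eps/204, so |(x^3 - 6x^2 - x - 7) + 433| < eps.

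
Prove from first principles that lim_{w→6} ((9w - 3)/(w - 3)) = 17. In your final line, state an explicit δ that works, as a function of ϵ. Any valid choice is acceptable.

δ = min(3/2, (3/16)ϵ)

Let ϵ > 0 be given. We want δ > 0 with 0 < |w − 6| < δ ⇒ |(9w - 3)/(w - 3) − 17| < ϵ.
Combining over a common denominator, (9w - 3)/(w - 3) − 17 = [(9w - 3)·3 − 51·(w - 3)] / [3·(w - 3)] = -24(w − 6) / (3(w - 3)).
So |(9w - 3)/(w - 3) − 17| = 24|w − 6| / (3·|w − 3|).
Require δ ≤ 3/2, so |w − 3| ≥ |3| − |w − 6| > 3 − 3/2 = 3/2.
Hence |(9w - 3)/(w - 3) − 17| < 24|w − 6|/(3·(3/2)) = (16/3)|w − 6|, which is < ϵ once |w − 6| < (3/16)ϵ.
Take δ = min(3/2, (3/16)ϵ). Then 0 < |w − 6| < δ forces both bounds, so |(9w - 3)/(w - 3) − 17| < ϵ.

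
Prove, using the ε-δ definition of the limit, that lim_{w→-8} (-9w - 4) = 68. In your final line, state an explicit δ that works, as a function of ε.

Let ε > 0 be given. We need δ > 0 so that 0 < |w + 8| < δ implies |(-9w - 4) − 68| < ε.
|(-9w - 4) − 68| = |-9w - 72| = 9|w + 8|.
Thus it suffices that |w + 8| < ε/9.
Choosing δ = ε/9 gives |(-9w - 4) − 68| = 9|w + 8| < ε whenever |w + 8| < δ.

δ = ε/9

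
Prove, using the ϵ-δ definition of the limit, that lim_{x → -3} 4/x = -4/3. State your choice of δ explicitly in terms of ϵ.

δ = min(3/2, (9/8)ϵ)

Fix ϵ > 0. We seek δ > 0 such that 0 < |x + 3| < δ implies |4/x + 4/3| < ϵ.
|4/x + 4/3| = 4·|-3 − x|/(3·|x|) = 4|x + 3|/(3|x|).
Restrict δ ≤ 3/2. Then |x + 3| < 3/2 gives |x| > 3/2, so 3|x| > 9/2.
Then |4/x + 4/3| < 4|x + 3|/(9/2), which is < ϵ when |x + 3| < (9/8)ϵ.
Take δ = min(3/2, (9/8)ϵ). Then 0 < |x + 3| < δ gives both |x + 3| < 3/2 and |x + 3| < (9/8)ϵ, so |4/x + 4/3| < ϵ.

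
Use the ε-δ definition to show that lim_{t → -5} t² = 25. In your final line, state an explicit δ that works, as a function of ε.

δ = min(1, ε/11)

Let ε > 0. We seek δ > 0 with 0 < |t + 5| < δ ⇒ |t² − 25| < ε.
Factor: t² − 25 = (t + 5)(t - 5), so |t² − 25| = |t + 5|·|t - 5|.
Restrict δ ≤ 1. Then |t + 5| < 1 gives |t| < 6, so by the triangle inequality |t - 5| ≤ 6 + 5 = 11.
Hence |t² − 25| ≤ 11|t + 5|, which is < ε once |t + 5| < ε/11.
Take δ = min(1, ε/11). If 0 < |t + 5| < δ then both bounds hold and |t² − 25| ≤ 11|t + 5| < 11·(ε/11) = ε.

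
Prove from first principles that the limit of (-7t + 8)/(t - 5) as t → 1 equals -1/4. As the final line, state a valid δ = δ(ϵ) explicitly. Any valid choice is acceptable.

δ = min(2, (8/27)ϵ)

Let ϵ > 0 be given. We want δ > 0 with 0 < |t − 1| < δ ⇒ |(-7t + 8)/(t - 5) + 1/4| < ϵ.
Combining over a common denominator, (-7t + 8)/(t - 5) + 1/4 = [(-7t + 8)·(-4) − 1·(t - 5)] / [(-4)·(t - 5)] = 27(t − 1) / ((-4)(t - 5)).
So |(-7t + 8)/(t - 5) + 1/4| = 27|t − 1| / (4·|t − 5|).
Require δ ≤ 2, so |t − 5| ≥ |-4| − |t − 1| > 4 − 2 = 2.
Hence |(-7t + 8)/(t - 5) + 1/4| < 27|t − 1|/(4·2) = (27/8)|t − 1|, which is < ϵ once |t − 1| < (8/27)ϵ.
Take δ = min(2, (8/27)ϵ). Then 0 < |t − 1| < δ forces both bounds, so |(-7t + 8)/(t - 5) + 1/4| < ϵ.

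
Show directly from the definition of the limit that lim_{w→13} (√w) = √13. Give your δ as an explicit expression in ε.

δ = min(13, √13·ε)

Let ε > 0. We want δ > 0 such that 0 < |w − 13| < δ implies |√w − √13| < ε.
Multiplying by the conjugate, |√w − √13| = |w − 13|/(√w + √13).
Restrict δ ≤ 13 so that |w − 13| < 13 forces w > 0, and then √w + √13 > √13.
Hence |√w − √13| < |w − 13|/√13, which is < ε once |w − 13| < √13·ε.
Take δ = min(13, √13·ε). If 0 < |w − 13| < δ then w > 0 and |√w − √13| < |w − 13|/√13 < ε.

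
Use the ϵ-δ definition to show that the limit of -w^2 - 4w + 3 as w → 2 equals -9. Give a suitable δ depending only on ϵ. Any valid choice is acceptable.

δ = min(2, ϵ/10)

Let ϵ > 0. We want δ > 0 such that 0 < |w − 2| < δ implies |(-w^2 - 4w + 3) + 9| < ϵ.
(-w^2 - 4w + 3) + 9 = -w^2 - 4w + 12 = (w − 2)(-w - 6).
So |(-w^2 - 4w + 3) + 9| = |w − 2|·|-w - 6|.
Require δ ≤ 2. Then |w − 2| < 2 gives |w| < 4, and by the triangle inequality |-w - 6| ≤ 4 + 6 = 10.
Hence |(-w^2 - 4w + 3) + 9| ≤ 10|w − 2| < ϵ provided |w − 2| < ϵ/10.
Take δ = min(2, ϵ/10). Then 0 < |w − 2| < δ gives both |w − 2| < 2 and |w − 2| < ϵ/10, so |(-w^2 - 4w + 3) + 9| < ϵ.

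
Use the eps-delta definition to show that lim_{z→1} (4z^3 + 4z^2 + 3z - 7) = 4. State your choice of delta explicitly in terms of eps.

delta = min(2, eps/71)

Let eps > 0 be given. We want delta > 0 such that 0 < |z − 1| < delta implies |(4z^3 + 4z^2 + 3z - 7) − 4| < eps.
(4z^3 + 4z^2 + 3z - 7) − 4 = 4z^3 + 4z^2 + 3z - 11 = (z − 1)(4z^2 + 8z + 11).
So |(4z^3 + 4z^2 + 3z - 7) − 4| = |z − 1|·|4z^2 + 8z + 11|.
Require delta ≤ 2. Then |z − 1| < 2 gives |z| < 3, and by the triangle inequality |4z^2 + 8z + 11| ≤ 4·3^2 + 8·3 + 11 = 71.
Hence |(4z^3 + 4z^2 + 3z - 7) − 4| ≤ 71|z − 1| < eps provided |z − 1| < eps/71.
Take delta = min(2, eps/71). Then 0 < |z − 1| < delta gives both |z − 1| < 2 and |z − 1| < eps/71, so |(4z^3 + 4z^2 + 3z - 7) − 4| < eps.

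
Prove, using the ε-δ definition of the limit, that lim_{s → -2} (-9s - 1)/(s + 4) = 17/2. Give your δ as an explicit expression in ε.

δ = min(1, (2/35)ε)

Fix ε > 0. We want δ > 0 with 0 < |s + 2| < δ ⇒ |(-9s - 1)/(s + 4) − (17/2)| < ε.
Combining over a common denominator, (-9s - 1)/(s + 4) − (17/2) = [(-9s - 1)·2 − 17·(s + 4)] / [2·(s + 4)] = -35(s + 2) / (2(s + 4)).
So |(-9s - 1)/(s + 4) − (17/2)| = 35|s + 2| / (2·|s + 4|).
Restrict δ ≤ 1. Then |s + 2| < 1 gives |s + 4| = |(s + 2) + 2| ≥ 2 − 1 = 1.
Hence |(-9s - 1)/(s + 4) − (17/2)| < 35|s + 2|/(2·1) = (35/2)|s + 2|, which is < ε once |s + 2| < (2/35)ε.
Take δ = min(1, (2/35)ε). Then 0 < |s + 2| < δ forces both bounds, so |(-9s - 1)/(s + 4) − (17/2)| < ε.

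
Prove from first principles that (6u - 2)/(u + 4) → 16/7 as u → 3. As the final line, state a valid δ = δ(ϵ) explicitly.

δ = min(7/2, (49/52)ϵ)

Suppose ϵ > 0. We want δ > 0 with 0 < |u − 3| < δ ⇒ |(6u - 2)/(u + 4) − (16/7)| < ϵ.
Combining over a common denominator, (6u - 2)/(u + 4) − (16/7) = [(6u - 2)·7 − 16·(u + 4)] / [7·(u + 4)] = 26(u − 3) / (7(u + 4)).
So |(6u - 2)/(u + 4) − (16/7)| = 26|u − 3| / (7·|u + 4|).
Require δ ≤ 7/2, so |u + 4| ≥ |7| − |u − 3| > 7 − 7/2 = 7/2.
Hence |(6u - 2)/(u + 4) − (16/7)| < 26|u − 3|/(7·(7/2)) = (52/49)|u − 3|, which is < ϵ once |u − 3| < (49/52)ϵ.
Take δ = min(7/2, (49/52)ϵ). Then 0 < |u − 3| < δ forces both bounds, so |(6u - 2)/(u + 4) − (16/7)| < ϵ.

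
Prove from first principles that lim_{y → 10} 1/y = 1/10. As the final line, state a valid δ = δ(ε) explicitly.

Fix ε > 0. We seek δ > 0 such that 0 < |y − 10| < δ implies |1/y − (1/10)| < ε.
|1/y − (1/10)| = |10 − y|/(10·|y|) = |y − 10|/(10|y|).
Restrict δ ≤ 5. Then |y − 10| < 5 gives |y| > 5, so 10|y| > 50.
Then |1/y − (1/10)| < |y − 10|/50, which is < ε when |y − 10| < 50ε.
Take δ = min(5, 50ε). Then 0 < |y − 10| < δ gives both |y − 10| < 5 and |y − 10| < 50ε, so |1/y − (1/10)| < ε.

δ = min(5, 50ε)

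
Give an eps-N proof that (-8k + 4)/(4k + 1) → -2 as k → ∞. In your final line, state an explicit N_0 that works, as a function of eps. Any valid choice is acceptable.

Let eps > 0 be given. For k ≥ 1, |(-8k + 4)/(4k + 1) + 2| = |24|/(4(4k + 1)) = 24/(4(4k + 1)).
Since 4k + 1 ≥ 4k for k ≥ 1, this is ≤ 24/(4·4k) = (3/2)/k.
So |(-8k + 4)/(4k + 1) + 2| < eps whenever k > (3/2)/eps.
Take N_0 = (3/2)/eps. If k > N_0 then |(-8k + 4)/(4k + 1) + 2| ≤ (3/2)/k < eps.

N_0 = (3/2)/eps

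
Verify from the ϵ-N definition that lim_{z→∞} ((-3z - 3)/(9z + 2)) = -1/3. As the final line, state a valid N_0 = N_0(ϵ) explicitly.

Let ϵ > 0. We seek N_0 > 0 such that z > N_0 implies |(-3z - 3)/(9z + 2) + 1/3| < ϵ.
(-3z - 3)/(9z + 2) + 1/3 = (9(-3z - 3) − (-3)(9z + 2)) / (9(9z + 2)) = -21/(9(9z + 2)).
For z > 0 we have 9z + 2 > 9z, so |(-3z - 3)/(9z + 2) + 1/3| = 21/(9(9z + 2)) < 21/(9·9z) = (7/27)/z.
Thus |(-3z - 3)/(9z + 2) + 1/3| < ϵ whenever z > (7/27)/ϵ.
Take N_0 = (7/27)/ϵ. If z > N_0 then |(-3z - 3)/(9z + 2) + 1/3| < (7/27)/z < ϵ.

N_0 = (7/27)/ϵ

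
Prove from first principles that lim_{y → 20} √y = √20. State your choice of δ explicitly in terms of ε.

Let ε > 0 be given. We want δ > 0 such that 0 < |y − 20| < δ implies |√y − √20| < ε.
Rationalise: √y − √20 = (y − 20)/(√y + √20), so |√y − √20| = |y − 20|/(√y + √20).
Restrict δ ≤ 20 so that |y − 20| < 20 forces y > 0, and then √y + √20 > √20.
Hence |√y − √20| < |y − 20|/√20, which is < ε once |y − 20| < √20·ε.
Take δ = min(20, √20·ε). If 0 < |y − 20| < δ then y > 0 and |√y − √20| < |y − 20|/√20 < ε.

δ = min(20, √20·ε)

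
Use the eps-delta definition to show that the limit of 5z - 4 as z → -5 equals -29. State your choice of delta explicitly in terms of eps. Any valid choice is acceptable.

Suppose eps > 0. We need delta > 0 so that 0 < |z + 5| < delta implies |(5z - 4) + 29| < eps.
Since (5z - 4) + 29 = 5(z + 5), we have |(5z - 4) + 29| = 5|z + 5|.
Thus it suffices that |z + 5| < eps/5.
Take delta = eps/5. If 0 < |z + 5| < delta then |(5z - 4) + 29| = 5|z + 5| < 5·(eps/5) = eps.

delta = eps/5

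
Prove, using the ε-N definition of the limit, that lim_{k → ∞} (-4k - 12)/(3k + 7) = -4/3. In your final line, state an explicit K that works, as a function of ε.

K = (8/9)/ε

Fix ε > 0. For k ≥ 1, |(-4k - 12)/(3k + 7) + 4/3| = |-8|/(3(3k + 7)) = 8/(3(3k + 7)).
Since 3k + 7 ≥ 3k for k ≥ 1, this is ≤ 8/(3·3k) = (8/9)/k.
So |(-4k - 12)/(3k + 7) + 4/3| < ε whenever k > (8/9)/ε.
Take K = (8/9)/ε. If k > K then |(-4k - 12)/(3k + 7) + 4/3| ≤ (8/9)/k < ε.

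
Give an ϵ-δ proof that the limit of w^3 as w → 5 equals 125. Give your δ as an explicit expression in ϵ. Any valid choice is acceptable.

Fix ϵ > 0. We seek δ > 0 with 0 < |w − 5| < δ ⇒ |w^3 − 125| < ϵ.
Factor: w^3 − 125 = (w − 5)(w^2 + 5w + 25), so |w^3 − 125| = |w − 5|·|w^2 + 5w + 25|.
Restrict δ ≤ 1. Then |w − 5| < 1 gives |w| < 6, so by the triangle inequality |w^2 + 5w + 25| ≤ 6^2 + 5·6 + 25 = 91.
Hence |w^3 − 125| ≤ 91|w − 5|, which is < ϵ once |w − 5| < ϵ/91.
Take δ = min(1, ϵ/91). If 0 < |w − 5| < δ then both bounds hold and |w^3 − 125| ≤ 91|w − 5| < 91·(ϵ/91) = ϵ.

δ = min(1, ϵ/91)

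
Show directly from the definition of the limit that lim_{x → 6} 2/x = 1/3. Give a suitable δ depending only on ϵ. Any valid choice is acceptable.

δ = min(3, 9ϵ)

Suppose ϵ > 0. We seek δ > 0 such that 0 < |x − 6| < δ implies |2/x − (1/3)| < ϵ.
|2/x − (1/3)| = 2·|6 − x|/(6·|x|) = 2|x − 6|/(6|x|).
Require δ ≤ 3 so that |x| > 6 − 3 = 3, hence 6|x| > 18.
Then |2/x − (1/3)| < 2|x − 6|/18, which is < ϵ when |x − 6| < 9ϵ.
Take δ = min(3, 9ϵ). Then 0 < |x − 6| < δ gives both |x − 6| < 3 and |x − 6| < 9ϵ, so |2/x − (1/3)| < ϵ.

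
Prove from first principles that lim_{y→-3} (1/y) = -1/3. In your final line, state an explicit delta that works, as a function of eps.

Fix eps > 0. We seek delta > 0 such that 0 < |y + 3| < delta implies |1/y + 1/3| < eps.
|1/y + 1/3| = |-3 − y|/(3·|y|) = |y + 3|/(3|y|).
Restrict delta ≤ 3/2. Then |y + 3| < 3/2 gives |y| > 3/2, so 3|y| > 9/2.
Then |1/y + 1/3| < |y + 3|/(9/2), which is < eps when |y + 3| < (9/2)eps.
Take delta = min(3/2, (9/2)eps). Then 0 < |y + 3| < delta gives both |y + 3| < 3/2 and |y + 3| < (9/2)eps, so |1/y + 1/3| < eps.

delta = min(3/2, (9/2)eps)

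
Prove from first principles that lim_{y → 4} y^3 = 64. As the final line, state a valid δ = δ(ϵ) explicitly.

δ = min(1, ϵ/61)

Fix ϵ > 0. We seek δ > 0 with 0 < |y − 4| < δ ⇒ |y^3 − 64| < ϵ.
Factor: y^3 − 64 = (y − 4)(y^2 + 4y + 16), so |y^3 − 64| = |y − 4|·|y^2 + 4y + 16|.
Restrict δ ≤ 1. Then |y − 4| < 1 gives |y| < 5, so by the triangle inequality |y^2 + 4y + 16| ≤ 5^2 + 4·5 + 16 = 61.
Hence |y^3 − 64| ≤ 61|y − 4|, which is < ϵ once |y − 4| < ϵ/61.
Take δ = min(1, ϵ/61). If 0 < |y − 4| < δ then both bounds hold and |y^3 − 64| ≤ 61|y − 4| < 61·(ϵ/61) = ϵ.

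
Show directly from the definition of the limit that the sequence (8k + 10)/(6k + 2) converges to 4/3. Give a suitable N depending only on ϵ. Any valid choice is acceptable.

N = (11/9)/ϵ

Fix ϵ > 0. For k ≥ 1, |(8k + 10)/(6k + 2) − (4/3)| = |44|/(6(6k + 2)) = 44/(6(6k + 2)).
Since 6k + 2 ≥ 6k for k ≥ 1, this is ≤ 44/(6·6k) = (11/9)/k.
So |(8k + 10)/(6k + 2) − (4/3)| < ϵ whenever k > (11/9)/ϵ.
Take N = (11/9)/ϵ. If k > N then |(8k + 10)/(6k + 2) − (4/3)| ≤ (11/9)/k < ϵ.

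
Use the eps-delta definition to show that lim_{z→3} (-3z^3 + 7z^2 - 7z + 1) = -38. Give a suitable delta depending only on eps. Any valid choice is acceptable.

delta = min(2, eps/98)

Suppose eps > 0. We want delta > 0 such that 0 < |z − 3| < delta implies |(-3z^3 + 7z^2 - 7z + 1) + 38| < eps.
(-3z^3 + 7z^2 - 7z + 1) + 38 = -3z^3 + 7z^2 - 7z + 39 = (z − 3)(-3z^2 - 2z - 13).
So |(-3z^3 + 7z^2 - 7z + 1) + 38| = |z − 3|·|-3z^2 - 2z - 13|.
Require delta ≤ 2. Then |z − 3| < 2 gives |z| < 5, and by the triangle inequality |-3z^2 - 2z - 13| ≤ 3·5^2 + 2·5 + 13 = 98.
Hence |(-3z^3 + 7z^2 - 7z + 1) + 38| ≤ 98|z − 3| < eps provided |z − 3| < eps/98.
Take delta = min(2, eps/98). Then 0 < |z − 3| < delta gives both |z − 3| < 2 and |z − 3| < eps/98, so |(-3z^3 + 7z^2 - 7z + 1) + 38| < eps.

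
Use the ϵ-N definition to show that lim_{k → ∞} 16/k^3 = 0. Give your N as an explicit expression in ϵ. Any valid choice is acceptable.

N = (16/ϵ)^{1/3}

Let ϵ > 0 be given. For k ≥ 1, |16/k^3 − 0| = 16/k^3.
16/k^3 < ϵ ⇔ k^3 > 16/ϵ ⇔ k > (16/ϵ)^{1/3}.
Take N = (16/ϵ)^{1/3}. Then k > N implies 16/k^3 < ϵ.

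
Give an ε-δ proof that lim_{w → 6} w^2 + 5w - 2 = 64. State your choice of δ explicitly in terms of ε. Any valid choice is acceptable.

Let ε > 0 be given. We want δ > 0 such that 0 < |w − 6| < δ implies |(w^2 + 5w - 2) − 64| < ε.
(w^2 + 5w - 2) − 64 = w^2 + 5w - 66 = (w − 6)(w + 11).
So |(w^2 + 5w - 2) − 64| = |w − 6|·|w + 11|.
Assume first that |w − 6| < 1, so |w| < 7. Then |w + 11| ≤ 7 + 11 = 18.
Hence |(w^2 + 5w - 2) − 64| ≤ 18|w − 6| < ε provided |w − 6| < ε/18.
Take δ = min(1, ε/18). Then 0 < |w − 6| < δ gives both |w − 6| < 1 and |w − 6| < ε/18, so |(w^2 + 5w - 2) − 64| < ε.

δ = min(1, ε/18)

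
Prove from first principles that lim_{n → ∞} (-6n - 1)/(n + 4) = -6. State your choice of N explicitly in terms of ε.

Let ε > 0 be given. For n ≥ 1, |(-6n - 1)/(n + 4) + 6| = |23|/((n + 4)) = 23/((n + 4)).
Since n + 4 ≥ n for n ≥ 1, this is ≤ 23/(n) = 23/n.
So |(-6n - 1)/(n + 4) + 6| < ε whenever n > 23/ε.
Take N = 23/ε. If n > N then |(-6n - 1)/(n + 4) + 6| ≤ 23/n < ε.

N = 23/ε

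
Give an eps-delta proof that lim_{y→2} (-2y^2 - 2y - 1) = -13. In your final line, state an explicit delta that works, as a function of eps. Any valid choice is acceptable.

Fix eps > 0. We want delta > 0 such that 0 < |y − 2| < delta implies |(-2y^2 - 2y - 1) + 13| < eps.
(-2y^2 - 2y - 1) + 13 = -2y^2 - 2y + 12 = (y − 2)(-2y - 6).
So |(-2y^2 - 2y - 1) + 13| = |y − 2|·|-2y - 6|.
Require delta ≤ 1. Then |y − 2| < 1 gives |y| < 3, and by the triangle inequality |-2y - 6| ≤ 2·3 + 6 = 12.
Hence |(-2y^2 - 2y - 1) + 13| ≤ 12|y − 2| < eps provided |y − 2| < eps/12.
Take delta = min(1, eps/12). Then 0 < |y − 2| < delta gives both |y − 2| < 1 and |y − 2| < eps/12, so |(-2y^2 - 2y - 1) + 13| < eps.

delta = min(1, eps/12)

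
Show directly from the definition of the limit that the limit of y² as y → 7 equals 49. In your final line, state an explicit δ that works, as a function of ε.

δ = min(1, ε/15)

Let ε > 0. We seek δ > 0 with 0 < |y − 7| < δ ⇒ |y² − 49| < ε.
Factor: y² − 49 = (y − 7)(y + 7), so |y² − 49| = |y − 7|·|y + 7|.
Restrict δ ≤ 1. Then |y − 7| < 1 gives |y| < 8, so by the triangle inequality |y + 7| ≤ 8 + 7 = 15.
Hence |y² − 49| ≤ 15|y − 7|, which is < ε once |y − 7| < ε/15.
Take δ = min(1, ε/15). If 0 < |y − 7| < δ then both bounds hold and |y² − 49| ≤ 15|y − 7| < 15·(ε/15) = ε.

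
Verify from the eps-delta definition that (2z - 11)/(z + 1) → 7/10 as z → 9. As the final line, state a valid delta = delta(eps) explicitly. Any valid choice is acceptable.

Suppose eps > 0. We want delta > 0 with 0 < |z − 9| < delta ⇒ |(2z - 11)/(z + 1) − (7/10)| < eps.
Combining over a common denominator, (2z - 11)/(z + 1) − (7/10) = [(2z - 11)·10 − 7·(z + 1)] / [10·(z + 1)] = 13(z − 9) / (10(z + 1)).
So |(2z - 11)/(z + 1) − (7/10)| = 13|z − 9| / (10·|z + 1|).
Restrict delta ≤ 5. Then |z − 9| < 5 gives |z + 1| = |(z − 9) + 10| ≥ 10 − 5 = 5.
Hence |(2z - 11)/(z + 1) − (7/10)| < 13|z − 9|/(10·5) = (13/50)|z − 9|, which is < eps once |z − 9| < (50/13)eps.
Take delta = min(5, (50/13)eps). Then 0 < |z − 9| < delta forces both bounds, so |(2z - 11)/(z + 1) − (7/10)| < eps.

delta = min(5, (50/13)eps)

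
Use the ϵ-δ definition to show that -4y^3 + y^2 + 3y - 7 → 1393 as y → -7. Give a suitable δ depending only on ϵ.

Let ϵ > 0 be given. We want δ > 0 such that 0 < |y + 7| < δ implies |(-4y^3 + y^2 + 3y - 7) − 1393| < ϵ.
(-4y^3 + y^2 + 3y - 7) − 1393 = -4y^3 + y^2 + 3y - 1400 = (y + 7)(-4y^2 + 29y - 200).
So |(-4y^3 + y^2 + 3y - 7) − 1393| = |y + 7|·|-4y^2 + 29y - 200|.
Assume first that |y + 7| < 1, so |y| < 8. Then |-4y^2 + 29y - 200| ≤ 4·8^2 + 29·8 + 200 = 688.
Hence |(-4y^3 + y^2 + 3y - 7) − 1393| ≤ 688|y + 7| < ϵ provided |y + 7| < ϵ/688.
Take δ = min(1, ϵ/688). Then 0 < |y + 7| < δ gives both |y + 7| < 1 and |y + 7| < ϵ/688, so |(-4y^3 + y^2 + 3y - 7) − 1393| < ϵ.

δ = min(1, ϵ/688)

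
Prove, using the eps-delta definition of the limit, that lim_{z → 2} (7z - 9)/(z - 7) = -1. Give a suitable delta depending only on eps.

Let eps > 0 be given. We want delta > 0 with 0 < |z − 2| < delta ⇒ |(7z - 9)/(z - 7) + 1| < eps.
Combining over a common denominator, (7z - 9)/(z - 7) + 1 = [(7z - 9)·(-5) − 5·(z - 7)] / [(-5)·(z - 7)] = -40(z − 2) / ((-5)(z - 7)).
So |(7z - 9)/(z - 7) + 1| = 40|z − 2| / (5·|z − 7|).
Restrict delta ≤ 5/2. Then |z − 2| < 5/2 gives |z − 7| = |(z − 2) + (-5)| ≥ 5 − 5/2 = 5/2.
Hence |(7z - 9)/(z - 7) + 1| < 40|z − 2|/(5·(5/2)) = (16/5)|z − 2|, which is < eps once |z − 2| < (5/16)eps.
Take delta = min(5/2, (5/16)eps). Then 0 < |z − 2| < delta forces both bounds, so |(7z - 9)/(z - 7) + 1| < eps.

delta = min(5/2, (5/16)eps)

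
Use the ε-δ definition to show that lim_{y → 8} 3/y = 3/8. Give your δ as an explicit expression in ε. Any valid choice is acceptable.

Fix ε > 0. We seek δ > 0 such that 0 < |y − 8| < δ implies |3/y − (3/8)| < ε.
|3/y − (3/8)| = 3·|8 − y|/(8·|y|) = 3|y − 8|/(8|y|).
Restrict δ ≤ 4. Then |y − 8| < 4 gives |y| > 4, so 8|y| > 32.
Then |3/y − (3/8)| < 3|y − 8|/32, which is < ε when |y − 8| < (32/3)ε.
Take δ = min(4, (32/3)ε). Then 0 < |y − 8| < δ gives both |y − 8| < 4 and |y − 8| < (32/3)ε, so |3/y − (3/8)| < ε.

δ = min(4, (32/3)ε)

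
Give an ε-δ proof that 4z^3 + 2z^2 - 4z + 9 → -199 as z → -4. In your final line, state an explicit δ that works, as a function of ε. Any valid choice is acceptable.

δ = min(1, ε/222)

Suppose ε > 0. We want δ > 0 such that 0 < |z + 4| < δ implies |(4z^3 + 2z^2 - 4z + 9) + 199| < ε.
(4z^3 + 2z^2 - 4z + 9) + 199 = 4z^3 + 2z^2 - 4z + 208 = (z + 4)(4z^2 - 14z + 52).
So |(4z^3 + 2z^2 - 4z + 9) + 199| = |z + 4|·|4z^2 - 14z + 52|.
Assume first that |z + 4| < 1, so |z| < 5. Then |4z^2 - 14z + 52| ≤ 4·5^2 + 14·5 + 52 = 222.
Hence |(4z^3 + 2z^2 - 4z + 9) + 199| ≤ 222|z + 4| < ε provided |z + 4| < ε/222.
Choosing δ = min(1, ε/222) ensures both conditions, hence |(4z^3 + 2z^2 - 4z + 9) + 199| < ε.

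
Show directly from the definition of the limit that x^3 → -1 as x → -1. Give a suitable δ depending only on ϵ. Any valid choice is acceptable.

Let ϵ > 0. We seek δ > 0 with 0 < |x + 1| < δ ⇒ |x^3 + 1| < ϵ.
Factor: x^3 + 1 = (x + 1)(x^2 - x + 1), so |x^3 + 1| = |x + 1|·|x^2 - x + 1|.
Impose δ ≤ 1 so that |x| < 2; then |x^2 - x + 1| ≤ 7.
Hence |x^3 + 1| ≤ 7|x + 1|, which is < ϵ once |x + 1| < ϵ/7.
Take δ = min(1, ϵ/7). If 0 < |x + 1| < δ then both bounds hold and |x^3 + 1| ≤ 7|x + 1| < 7·(ϵ/7) = ϵ.

δ = min(1, ϵ/7)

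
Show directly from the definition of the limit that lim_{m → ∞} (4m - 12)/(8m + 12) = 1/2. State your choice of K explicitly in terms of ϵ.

K = (9/4)/ϵ

Suppose ϵ > 0. For m ≥ 1, |(4m - 12)/(8m + 12) − (1/2)| = |-144|/(8(8m + 12)) = 144/(8(8m + 12)).
Since 8m + 12 ≥ 8m for m ≥ 1, this is ≤ 144/(8·8m) = (9/4)/m.
So |(4m - 12)/(8m + 12) − (1/2)| < ϵ whenever m > (9/4)/ϵ.
Take K = (9/4)/ϵ. If m > K then |(4m - 12)/(8m + 12) − (1/2)| ≤ (9/4)/m < ϵ.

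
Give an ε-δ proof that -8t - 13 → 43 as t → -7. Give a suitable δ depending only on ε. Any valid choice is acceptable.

δ = ε/8

Let ε > 0. We need δ > 0 so that 0 < |t + 7| < δ implies |(-8t - 13) − 43| < ε.
Since (-8t - 13) − 43 = -8(t + 7), we have |(-8t - 13) − 43| = 8|t + 7|.
So 8|t + 7| < ε exactly when |t + 7| < ε/8.
Choosing δ = ε/8 gives |(-8t - 13) − 43| = 8|t + 7| < ε whenever |t + 7| < δ.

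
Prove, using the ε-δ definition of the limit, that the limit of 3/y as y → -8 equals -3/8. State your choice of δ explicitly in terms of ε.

Let ε > 0. We seek δ > 0 such that 0 < |y + 8| < δ implies |3/y + 3/8| < ε.
|3/y + 3/8| = 3·|-8 − y|/(8·|y|) = 3|y + 8|/(8|y|).
Restrict δ ≤ 4. Then |y + 8| < 4 gives |y| > 4, so 8|y| > 32.
Then |3/y + 3/8| < 3|y + 8|/32, which is < ε when |y + 8| < (32/3)ε.
Take δ = min(4, (32/3)ε). Then 0 < |y + 8| < δ gives both |y + 8| < 4 and |y + 8| < (32/3)ε, so |3/y + 3/8| < ε.

δ = min(4, (32/3)ε)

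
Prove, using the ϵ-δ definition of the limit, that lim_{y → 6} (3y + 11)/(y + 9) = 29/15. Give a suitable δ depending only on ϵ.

δ = min(15/2, (225/32)ϵ)

Let ϵ > 0 be given. We want δ > 0 with 0 < |y − 6| < δ ⇒ |(3y + 11)/(y + 9) − (29/15)| < ϵ.
Combining over a common denominator, (3y + 11)/(y + 9) − (29/15) = [(3y + 11)·15 − 29·(y + 9)] / [15·(y + 9)] = 16(y − 6) / (15(y + 9)).
So |(3y + 11)/(y + 9) − (29/15)| = 16|y − 6| / (15·|y + 9|).
Restrict δ ≤ 15/2. Then |y − 6| < 15/2 gives |y + 9| = |(y − 6) + 15| ≥ 15 − 15/2 = 15/2.
Hence |(3y + 11)/(y + 9) − (29/15)| < 16|y − 6|/(15·(15/2)) = (32/225)|y − 6|, which is < ϵ once |y − 6| < (225/32)ϵ.
Take δ = min(15/2, (225/32)ϵ). Then 0 < |y − 6| < δ forces both bounds, so |(3y + 11)/(y + 9) − (29/15)| < ϵ.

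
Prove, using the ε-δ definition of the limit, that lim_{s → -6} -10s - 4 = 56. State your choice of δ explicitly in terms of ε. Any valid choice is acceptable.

Let ε > 0 be given. We need δ > 0 so that 0 < |s + 6| < δ implies |(-10s - 4) − 56| < ε.
Since (-10s - 4) − 56 = -10(s + 6), we have |(-10s - 4) − 56| = 10|s + 6|.
Thus it suffices that |s + 6| < ε/10.
Take δ = ε/10. If 0 < |s + 6| < δ then |(-10s - 4) − 56| = 10|s + 6| < 10·(ε/10) = ε.

δ = ε/10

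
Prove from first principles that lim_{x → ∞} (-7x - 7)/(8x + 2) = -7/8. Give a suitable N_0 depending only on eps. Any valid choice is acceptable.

N_0 = (21/32)/eps

Let eps > 0. We seek N_0 > 0 such that x > N_0 implies |(-7x - 7)/(8x + 2) + 7/8| < eps.
(-7x - 7)/(8x + 2) + 7/8 = (8(-7x - 7) − (-7)(8x + 2)) / (8(8x + 2)) = -42/(8(8x + 2)).
For x > 0 we have 8x + 2 > 8x, so |(-7x - 7)/(8x + 2) + 7/8| = 42/(8(8x + 2)) < 42/(8·8x) = (21/32)/x.
Thus |(-7x - 7)/(8x + 2) + 7/8| < eps whenever x > (21/32)/eps.
Take N_0 = (21/32)/eps. If x > N_0 then |(-7x - 7)/(8x + 2) + 7/8| < (21/32)/x < eps.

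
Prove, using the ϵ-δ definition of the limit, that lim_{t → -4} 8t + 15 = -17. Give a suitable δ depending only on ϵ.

Let ϵ > 0 be given. We need δ > 0 so that 0 < |t + 4| < δ implies |(8t + 15) + 17| < ϵ.
|(8t + 15) + 17| = |8t + 32| = 8|t + 4|.
Thus it suffices that |t + 4| < ϵ/8.
Choosing δ = ϵ/8 gives |(8t + 15) + 17| = 8|t + 4| < ϵ whenever |t + 4| < δ.

δ = ϵ/8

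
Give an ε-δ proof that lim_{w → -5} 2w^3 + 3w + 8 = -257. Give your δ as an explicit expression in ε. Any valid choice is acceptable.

δ = min(1, ε/185)

Fix ε > 0. We want δ > 0 such that 0 < |w + 5| < δ implies |(2w^3 + 3w + 8) + 257| < ε.
(2w^3 + 3w + 8) + 257 = 2w^3 + 3w + 265 = (w + 5)(2w^2 - 10w + 53).
So |(2w^3 + 3w + 8) + 257| = |w + 5|·|2w^2 - 10w + 53|.
Require δ ≤ 1. Then |w + 5| < 1 gives |w| < 6, and by the triangle inequality |2w^2 - 10w + 53| ≤ 2·6^2 + 10·6 + 53 = 185.
Hence |(2w^3 + 3w + 8) + 257| ≤ 185|w + 5| < ε provided |w + 5| < ε/185.
Take δ = min(1, ε/185). Then 0 < |w + 5| < δ gives both |w + 5| < 1 and |w + 5| < ε/185, so |(2w^3 + 3w + 8) + 257| < ε.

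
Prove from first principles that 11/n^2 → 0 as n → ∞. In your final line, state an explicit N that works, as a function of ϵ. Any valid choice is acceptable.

Let ϵ > 0 be given. For n ≥ 1, |11/n^2 − 0| = 11/n^2.
11/n^2 < ϵ ⇔ n^2 > 11/ϵ ⇔ n > (11/ϵ)^{1/2}.
Take N = (11/ϵ)^{1/2}. Then n > N implies 11/n^2 < ϵ.

N = (11/ϵ)^{1/2}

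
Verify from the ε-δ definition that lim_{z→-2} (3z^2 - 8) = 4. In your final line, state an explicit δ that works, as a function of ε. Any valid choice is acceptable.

δ = min(2, ε/18)

Fix ε > 0. We want δ > 0 such that 0 < |z + 2| < δ implies |(3z^2 - 8) − 4| < ε.
(3z^2 - 8) − 4 = 3z^2 - 12 = (z + 2)(3z - 6).
So |(3z^2 - 8) − 4| = |z + 2|·|3z - 6|.
Require δ ≤ 2. Then |z + 2| < 2 gives |z| < 4, and by the triangle inequality |3z - 6| ≤ 3·4 + 6 = 18.
Hence |(3z^2 - 8) − 4| ≤ 18|z + 2| < ε provided |z + 2| < ε/18.
Take δ = min(2, ε/18). Then 0 < |z + 2| < δ gives both |z + 2| < 2 and |z + 2| < ε/18, so |(3z^2 - 8) − 4| < ε.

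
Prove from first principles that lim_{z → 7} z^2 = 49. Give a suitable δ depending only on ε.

Suppose ε > 0. We seek δ > 0 with 0 < |z − 7| < δ ⇒ |z^2 − 49| < ε.
Factor: z^2 − 49 = (z − 7)(z + 7), so |z^2 − 49| = |z − 7|·|z + 7|.
Impose δ ≤ 1 so that |z| < 8; then |z + 7| ≤ 15.
Hence |z^2 − 49| ≤ 15|z − 7|, which is < ε once |z − 7| < ε/15.
Take δ = min(1, ε/15). If 0 < |z − 7| < δ then both bounds hold and |z^2 − 49| ≤ 15|z − 7| < 15·(ε/15) = ε.

δ = min(1, ε/15)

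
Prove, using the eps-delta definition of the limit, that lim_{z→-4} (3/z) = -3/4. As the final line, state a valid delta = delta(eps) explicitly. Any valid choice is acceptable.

Suppose eps > 0. We seek delta > 0 such that 0 < |z + 4| < delta implies |3/z + 3/4| < eps.
|3/z + 3/4| = 3·|-4 − z|/(4·|z|) = 3|z + 4|/(4|z|).
Require delta ≤ 2 so that |z| > 4 − 2 = 2, hence 4|z| > 8.
Then |3/z + 3/4| < 3|z + 4|/8, which is < eps when |z + 4| < (8/3)eps.
Take delta = min(2, (8/3)eps). Then 0 < |z + 4| < delta gives both |z + 4| < 2 and |z + 4| < (8/3)eps, so |3/z + 3/4| < eps.

delta = min(2, (8/3)eps)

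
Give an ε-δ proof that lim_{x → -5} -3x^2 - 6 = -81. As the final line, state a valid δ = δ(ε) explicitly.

Let ε > 0 be given. We want δ > 0 such that 0 < |x + 5| < δ implies |(-3x^2 - 6) + 81| < ε.
(-3x^2 - 6) + 81 = -3x^2 + 75 = (x + 5)(-3x + 15).
So |(-3x^2 - 6) + 81| = |x + 5|·|-3x + 15|.
Require δ ≤ 2. Then |x + 5| < 2 gives |x| < 7, and by the triangle inequality |-3x + 15| ≤ 3·7 + 15 = 36.
Hence |(-3x^2 - 6) + 81| ≤ 36|x + 5| < ε provided |x + 5| < ε/36.
Take δ = min(2, ε/36). Then 0 < |x + 5| < δ gives both |x + 5| < 2 and |x + 5| < ε/36, so |(-3x^2 - 6) + 81| < ε.

δ = min(2, ε/36)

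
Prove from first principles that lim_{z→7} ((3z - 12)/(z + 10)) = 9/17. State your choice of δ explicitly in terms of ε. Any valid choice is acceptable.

Let ε > 0 be given. We want δ > 0 with 0 < |z − 7| < δ ⇒ |(3z - 12)/(z + 10) − (9/17)| < ε.
Combining over a common denominator, (3z - 12)/(z + 10) − (9/17) = [(3z - 12)·17 − 9·(z + 10)] / [17·(z + 10)] = 42(z − 7) / (17(z + 10)).
So |(3z - 12)/(z + 10) − (9/17)| = 42|z − 7| / (17·|z + 10|).
Restrict δ ≤ 17/2. Then |z − 7| < 17/2 gives |z + 10| = |(z − 7) + 17| ≥ 17 − 17/2 = 17/2.
Hence |(3z - 12)/(z + 10) − (9/17)| < 42|z − 7|/(17·(17/2)) = (84/289)|z − 7|, which is < ε once |z − 7| < (289/84)ε.
Take δ = min(17/2, (289/84)ε). Then 0 < |z − 7| < δ forces both bounds, so |(3z - 12)/(z + 10) − (9/17)| < ε.

δ = min(17/2, (289/84)ε)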